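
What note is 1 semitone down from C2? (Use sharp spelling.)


Solution.
C2: chromatic position 0 in octave 2 → absolute = 2×12 + 0 = 24
Transpose down 1: 24 - 1 = 23
23 = 1×12 + 11 → B in octave 1
Result = B1


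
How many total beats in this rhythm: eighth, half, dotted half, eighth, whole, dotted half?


Solution.
Beat values:
  eighth = 0.5 beats
  half = 2 beats
  dotted half = 3 beats
  eighth = 0.5 beats
  whole = 4 beats
  dotted half = 3 beats
Sum = 0.5 + 2 + 3 + 0.5 + 4 + 3
= 13 beats


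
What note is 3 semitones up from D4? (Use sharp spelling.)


Step by step:
D4: chromatic position 2 in octave 4 → absolute = 4×12 + 2 = 50
Transpose up 3: 50 + 3 = 53
53 = 4×12 + 5 → F in octave 4
Result = F4


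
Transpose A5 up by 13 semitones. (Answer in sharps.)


Step by step:
A5: chromatic position 9 in octave 5 → absolute = 5×12 + 9 = 69
Transpose up 13: 69 + 13 = 82
82 = 6×12 + 10 → A# in octave 6
Result = A#6


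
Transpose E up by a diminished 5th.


Solution.
diminished 5th: 5 letter names, 6 semitones
Letter: E + 4 → B
Pitch: E + 6 semitones, spelled as a B → Bb
= Bb


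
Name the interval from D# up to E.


Letter names: D → E spans 2 letter names → a 2nd
Semitones: D# → E = 1 half-step
A 2nd of 1 semitone is a minor 2nd
= minor 2nd


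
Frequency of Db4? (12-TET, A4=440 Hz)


f = 440 × 2^(n/12) where n = semitones from A4
Db4: -8 semitones from A4
f = 440 × 2^(-8/12)
f = 277.18 Hz


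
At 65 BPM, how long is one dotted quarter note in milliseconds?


Let's work it out.
One quarter-note beat = 60000 / BPM = 60000 / 65 ms
Dotted quarter note = 3/2 × quarter note
Duration = 3/2 × 60000 / 65 = 90000 / 65
= 1384.6 ms


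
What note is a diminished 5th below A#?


Step by step:
A 5th spans 5 letter names, so from A we land on D
A diminished 5th = 6 semitones below A#
Spell D at that pitch: D##
= D##


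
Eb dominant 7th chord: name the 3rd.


Step by step:
Dominant 7th chord = root + major 3rd + perfect 5th + minor 7th
Seventh chords stack in thirds, so the letter names are E-G-B-D
Root: Eb
Major 3rd above Eb: G
Perfect 5th above Eb: Bb
Minor 7th above Eb: Db
The 3rd = G


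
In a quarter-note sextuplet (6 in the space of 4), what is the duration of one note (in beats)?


Step by step:
Sextuplet: 6 notes occupy the space of 4 quarter notes
Space = 4 × 1 = 4 beats
Each sextuplet note = 4 / 6 = 2/3 beats
= 2/3 beats


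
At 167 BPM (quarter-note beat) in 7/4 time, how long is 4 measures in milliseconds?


Reasoning:
Quarter-note beat duration = 60000 / 167 ms
Beats per measure (7/4) = 7
One measure = 7 × 60000 / 167 = 420000 / 167 ms
4 measures = 4 × 420000 / 167 = 1680000 / 167
= 10059.9 ms


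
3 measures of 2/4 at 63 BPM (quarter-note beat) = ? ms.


Reasoning:
Quarter-note beat duration = 60000 / 63 ms
Beats per measure (2/4) = 2
One measure = 2 × 60000 / 63 = 120000 / 63 ms
3 measures = 3 × 120000 / 63 = 360000 / 63
= 5714.3 ms


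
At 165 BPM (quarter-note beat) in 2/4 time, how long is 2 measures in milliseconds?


Quarter-note beat duration = 60000 / 165 ms
Beats per measure (2/4) = 2
One measure = 2 × 60000 / 165 = 120000 / 165 ms
2 measures = 2 × 120000 / 165 = 240000 / 165
= 1454.5 ms


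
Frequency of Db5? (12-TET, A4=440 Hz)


Let's work it out.
f = 440 × 2^(n/12) where n = semitones from A4
Db5: 4 semitones from A4
f = 440 × 2^(4/12)
f = 554.37 Hz


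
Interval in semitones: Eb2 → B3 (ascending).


Working:
Absolute semitone position = octave×12 + chromatic position
Eb2: 2×12 + 3 = 27
B3: 3×12 + 11 = 47
Difference = 47 - 27 = 20
= 20 semitones


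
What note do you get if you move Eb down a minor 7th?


Reasoning:
minor 7th: 7 letter names, 10 semitones
Letter: E - 6 → F
Pitch: Eb - 10 semitones, spelled as an F → F
= F


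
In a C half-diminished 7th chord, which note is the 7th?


Working:
Half-diminished 7th chord = root + minor 3rd + diminished 5th + minor 7th
Seventh chords stack in thirds, so the letter names are C-E-G-B
Root: C
Minor 3rd above C: Eb
Diminished 5th above C: Gb
Minor 7th above C: Bb
The 7th = Bb


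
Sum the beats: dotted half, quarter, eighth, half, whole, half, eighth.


Beat values:
  dotted half = 3 beats
  quarter = 1 beat
  eighth = 0.5 beats
  half = 2 beats
  whole = 4 beats
  half = 2 beats
  eighth = 0.5 beats
Sum = 3 + 1 + 0.5 + 2 + 4 + 2 + 0.5
= 13 beats


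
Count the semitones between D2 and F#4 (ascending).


Absolute semitone position = octave×12 + chromatic position
D2: 2×12 + 2 = 26
F#4: 4×12 + 6 = 54
Difference = 54 - 26 = 28
= 28 semitones


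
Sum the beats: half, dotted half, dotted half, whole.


Beat values:
  half = 2 beats
  dotted half = 3 beats
  dotted half = 3 beats
  whole = 4 beats
Sum = 2 + 3 + 3 + 4
= 12 beats


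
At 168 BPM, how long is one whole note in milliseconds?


Let's work it out.
One quarter-note beat = 60000 / BPM = 60000 / 168 ms
Whole note = 4 × quarter note
Duration = 4 × 60000 / 168 = 240000 / 168
= 1428.6 ms


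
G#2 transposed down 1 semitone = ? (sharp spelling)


Working:
G#2: chromatic position 8 in octave 2 → absolute = 2×12 + 8 = 32
Transpose down 1: 32 - 1 = 31
31 = 2×12 + 7 → G in octave 2
Result = G2


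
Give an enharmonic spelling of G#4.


Enharmonic notes sound the same pitch but are spelled with different letter names
G# and Ab name the same pitch class
= Ab4


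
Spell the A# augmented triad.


Step by step:
Augmented triad = root + major 3rd (4 semitones) + augmented 5th (8 semitones)
A triad on A# stacks thirds, so the chord tones use letter names A-C-E
Root: A#
Major 3rd above A#: C##
Augmented 5th above A#: E##
Chord = A# C## E##


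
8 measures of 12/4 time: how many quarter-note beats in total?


Let's work it out.
Time signature 12/4: the bottom number 4 means the quarter note gets one count
The top number 12 means 12 quarter-note beats per measure
Total = 12 × 8 measures
= 96 quarter-note beats


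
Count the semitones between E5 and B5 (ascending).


Let's work it out.
Absolute semitone position = octave×12 + chromatic position
E5: 5×12 + 4 = 64
B5: 5×12 + 11 = 71
Difference = 71 - 64 = 7
= 7 semitones


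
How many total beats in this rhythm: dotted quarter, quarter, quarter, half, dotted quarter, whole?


Let's work it out.
Beat values:
  dotted quarter = 1.5 beats
  quarter = 1 beat
  quarter = 1 beat
  half = 2 beats
  dotted quarter = 1.5 beats
  whole = 4 beats
Sum = 1.5 + 1 + 1 + 2 + 1.5 + 4
= 11 beats


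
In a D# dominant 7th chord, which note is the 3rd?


Dominant 7th chord = root + major 3rd + perfect 5th + minor 7th
Seventh chords stack in thirds, so the letter names are D-F-A-C
Root: D#
Major 3rd above D#: F##
Perfect 5th above D#: A#
Minor 7th above D#: C#
The 3rd = F##


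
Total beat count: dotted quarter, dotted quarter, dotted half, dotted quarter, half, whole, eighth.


Reasoning:
Beat values:
  dotted quarter = 1.5 beats
  dotted quarter = 1.5 beats
  dotted half = 3 beats
  dotted quarter = 1.5 beats
  half = 2 beats
  whole = 4 beats
  eighth = 0.5 beats
Sum = 1.5 + 1.5 + 3 + 1.5 + 2 + 4 + 0.5
= 14 beats


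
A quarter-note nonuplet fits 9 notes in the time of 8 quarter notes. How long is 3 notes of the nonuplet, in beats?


Solution.
Nonuplet: 9 notes occupy the space of 8 quarter notes
Space = 8 × 1 = 8 beats
Each nonuplet note = 8 / 9 = 8/9 beats
3 notes = 3 × 8/9 = 8/3
= 8/3 beats


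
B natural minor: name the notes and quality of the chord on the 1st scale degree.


B natural minor scale: B C# D E F# G A
Diatonic triad on degree 1 stacks scale notes 1, 3, 5: B D F#
B→D = 3 semitones; B→F# = 7 semitones → minor triad
= B D F# (minor)


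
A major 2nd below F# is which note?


A 2nd spans 2 letter names, so from F we land on E
A major 2nd = 2 semitones below F#
Spell E at that pitch: E
= E


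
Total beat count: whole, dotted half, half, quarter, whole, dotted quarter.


Beat values:
  whole = 4 beats
  dotted half = 3 beats
  half = 2 beats
  quarter = 1 beat
  whole = 4 beats
  dotted quarter = 1.5 beats
Sum = 4 + 3 + 2 + 1 + 4 + 1.5
= 15.5 beats


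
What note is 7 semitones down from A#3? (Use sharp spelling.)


A#3: chromatic position 10 in octave 3 → absolute = 3×12 + 10 = 46
Transpose down 7: 46 - 7 = 39
39 = 3×12 + 3 → D# in octave 3
Result = D#3


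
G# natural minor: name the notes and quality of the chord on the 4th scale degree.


Working:
G# natural minor scale: G# A# B C# D# E F#
Diatonic triad on degree 4 stacks scale notes 4, 6, 1: C# E G#
C#→E = 3 semitones; C#→G# = 7 semitones → minor triad
= C# E G# (minor)


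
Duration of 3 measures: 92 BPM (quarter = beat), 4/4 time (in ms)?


Solution.
Quarter-note beat duration = 60000 / 92 ms
Beats per measure (4/4) = 4
One measure = 4 × 60000 / 92 = 240000 / 92 ms
3 measures = 3 × 240000 / 92 = 720000 / 92
= 7826.1 ms


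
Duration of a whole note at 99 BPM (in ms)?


Step by step:
One quarter-note beat = 60000 / BPM = 60000 / 99 ms
Whole note = 4 × quarter note
Duration = 4 × 60000 / 99 = 240000 / 99
= 2424.2 ms


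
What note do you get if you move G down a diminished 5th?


Let's work it out.
diminished 5th: 5 letter names, 6 semitones
Letter: G - 4 → C
Pitch: G - 6 semitones, spelled as a C → C#
= C#


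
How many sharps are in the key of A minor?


Sharp minor keys follow the circle of fifths: A(0), E(1), B(2), F#(3), C#(4), G#(5), D#(6), A#(7)
A minor has 0 sharps
= 0 sharps


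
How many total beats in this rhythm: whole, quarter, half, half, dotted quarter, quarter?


Let's work it out.
Beat values:
  whole = 4 beats
  quarter = 1 beat
  half = 2 beats
  half = 2 beats
  dotted quarter = 1.5 beats
  quarter = 1 beat
Sum = 4 + 1 + 2 + 2 + 1.5 + 1
= 11.5 beats


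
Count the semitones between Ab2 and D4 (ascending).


Absolute semitone position = octave×12 + chromatic position
Ab2: 2×12 + 8 = 32
D4: 4×12 + 2 = 50
Difference = 50 - 32 = 18
= 18 semitones


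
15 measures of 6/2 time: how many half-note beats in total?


Let's work it out.
Time signature 6/2: the bottom number 2 means the half note gets one count
The top number 6 means 6 half-note beats per measure
Total = 6 × 15 measures
= 90 half-note beats


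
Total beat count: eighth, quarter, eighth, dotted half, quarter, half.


Let's work it out.
Beat values:
  eighth = 0.5 beats
  quarter = 1 beat
  eighth = 0.5 beats
  dotted half = 3 beats
  quarter = 1 beat
  half = 2 beats
Sum = 0.5 + 1 + 0.5 + 3 + 1 + 2
= 8 beats


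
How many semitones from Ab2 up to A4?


Let's work it out.
Absolute semitone position = octave×12 + chromatic position
Ab2: 2×12 + 8 = 32
A4: 4×12 + 9 = 57
Difference = 57 - 32 = 25
= 25 semitones


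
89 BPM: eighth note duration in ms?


One quarter-note beat = 60000 / BPM = 60000 / 89 ms
Eighth note = 1/2 × quarter note
Duration = 1/2 × 60000 / 89 = 30000 / 89
= 337.1 ms


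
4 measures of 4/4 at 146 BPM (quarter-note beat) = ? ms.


Quarter-note beat duration = 60000 / 146 ms
Beats per measure (4/4) = 4
One measure = 4 × 60000 / 146 = 240000 / 146 ms
4 measures = 4 × 240000 / 146 = 960000 / 146
= 6575.3 ms


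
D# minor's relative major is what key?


Let's work it out.
The relative major shares the key signature and is a minor 3rd above the minor tonic
A minor 3rd above D# is F#
→ relative major of D# minor is F# major
= F# major


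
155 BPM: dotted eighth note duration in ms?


Let's work it out.
One quarter-note beat = 60000 / BPM = 60000 / 155 ms
Dotted eighth note = 3/4 × quarter note
Duration = 3/4 × 60000 / 155 = 45000 / 155
= 290.3 ms


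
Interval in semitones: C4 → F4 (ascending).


Step by step:
Absolute semitone position = octave×12 + chromatic position
C4: 4×12 + 0 = 48
F4: 4×12 + 5 = 53
Difference = 53 - 48 = 5
= 5 semitones


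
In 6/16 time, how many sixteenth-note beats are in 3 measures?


Let's work it out.
Time signature 6/16: the bottom number 16 means the sixteenth note gets one count
The top number 6 means 6 sixteenth-note beats per measure
Total = 6 × 3 measures
= 18 sixteenth-note beats


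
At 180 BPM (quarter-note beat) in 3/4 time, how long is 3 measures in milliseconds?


Quarter-note beat duration = 60000 / 180 ms
Beats per measure (3/4) = 3
One measure = 3 × 60000 / 180 = 180000 / 180 ms
3 measures = 3 × 180000 / 180 = 540000 / 180
= 3000.0 ms


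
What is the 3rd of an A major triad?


Solution.
Major triad = root + major 3rd (4 semitones) + perfect 5th (7 semitones)
A triad on A stacks thirds, so the chord tones use letter names A-C-E
Root: A
Major 3rd above A: C#
Perfect 5th above A: E
The 3rd = C#


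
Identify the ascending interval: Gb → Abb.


Let's work it out.
Letter names: G → A spans 2 letter names → a 2nd
Semitones: Gb → Abb = 1 half-step
A 2nd of 1 semitone is a minor 2nd
= minor 2nd


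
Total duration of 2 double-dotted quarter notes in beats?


Step by step:
Base quarter note = 1 beat
Dot 1 adds half the previous value: +1/2
Dot 2 adds half the previous value: +1/4
One double-dotted quarter = 1 + 1/2 + 1/4 = 7/4
2 of them = 2 × 7/4 = 7/2
= 7/2 beats


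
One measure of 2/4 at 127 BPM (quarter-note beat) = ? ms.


Solution.
Quarter-note beat duration = 60000 / 127 ms
Beats per measure (2/4) = 2
One measure = 2 × 60000 / 127 = 120000 / 127 ms
= 944.9 ms


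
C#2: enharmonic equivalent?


Reasoning:
Enharmonic notes sound the same pitch but are spelled with different letter names
C# and Db name the same pitch class
= Db2


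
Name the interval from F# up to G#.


Solution.
Letter names: F → G spans 2 letter names → a 2nd
Semitones: F# → G# = 2 half-steps
A 2nd of 2 semitones is a major 2nd
= major 2nd


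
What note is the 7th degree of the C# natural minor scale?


Working:
Natural minor scale pattern: W-H-W-W-H-W-W (2-1-2-2-1-2-2 semitones)
Starting from C#:
  C# + 2 semitones → D#
  D# + 1 semitone → E
  E + 2 semitones → F#
  F# + 2 semitones → G#
  G# + 1 semitone → A
  A + 2 semitones → B
  B + 2 semitones → C#
Scale: C# D# E F# G# A B
Degree 7 = B


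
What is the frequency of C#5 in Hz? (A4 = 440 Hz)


Let's work it out.
f = 440 × 2^(n/12) where n = semitones from A4
C#5: 4 semitones from A4
f = 440 × 2^(4/12)
f = 554.37 Hz


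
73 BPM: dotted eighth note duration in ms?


Reasoning:
One quarter-note beat = 60000 / BPM = 60000 / 73 ms
Dotted eighth note = 3/4 × quarter note
Duration = 3/4 × 60000 / 73 = 45000 / 73
= 616.4 ms


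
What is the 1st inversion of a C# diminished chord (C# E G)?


Reasoning:
Root position: C# E G
1st inversion: move root up an octave
Bass note: E
Notes (bottom to top) = E G C#


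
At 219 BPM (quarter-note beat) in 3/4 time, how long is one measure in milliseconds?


Let's work it out.
Quarter-note beat duration = 60000 / 219 ms
Beats per measure (3/4) = 3
One measure = 3 × 60000 / 219 = 180000 / 219 ms
= 821.9 ms


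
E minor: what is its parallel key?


Step by step:
Parallel keys share the same tonic but differ in mode
E minor → parallel is E major
= E major


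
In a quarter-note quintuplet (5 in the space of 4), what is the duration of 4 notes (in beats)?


Step by step:
Quintuplet: 5 notes occupy the space of 4 quarter notes
Space = 4 × 1 = 4 beats
Each quintuplet note = 4 / 5 = 4/5 beats
4 notes = 4 × 4/5 = 16/5
= 16/5 beats


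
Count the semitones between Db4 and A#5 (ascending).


Solution.
Absolute semitone position = octave×12 + chromatic position
Db4: 4×12 + 1 = 49
A#5: 5×12 + 10 = 70
Difference = 70 - 49 = 21
= 21 semitones


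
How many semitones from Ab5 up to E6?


Let's work it out.
Absolute semitone position = octave×12 + chromatic position
Ab5: 5×12 + 8 = 68
E6: 6×12 + 4 = 76
Difference = 76 - 68 = 8
= 8 semitones


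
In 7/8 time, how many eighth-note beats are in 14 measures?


Time signature 7/8: the bottom number 8 means the eighth note gets one count
The top number 7 means 7 eighth-note beats per measure
Total = 7 × 14 measures
= 98 eighth-note beats


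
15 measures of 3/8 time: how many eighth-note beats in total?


Step by step:
Time signature 3/8: the bottom number 8 means the eighth note gets one count
The top number 3 means 3 eighth-note beats per measure
Total = 3 × 15 measures
= 45 eighth-note beats


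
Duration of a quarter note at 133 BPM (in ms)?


Working:
One quarter-note beat = 60000 / BPM = 60000 / 133 ms
Duration = 60000 / 133
= 451.1 ms


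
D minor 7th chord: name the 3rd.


Minor 7th chord = root + minor 3rd + perfect 5th + minor 7th
Seventh chords stack in thirds, so the letter names are D-F-A-C
Root: D
Minor 3rd above D: F
Perfect 5th above D: A
Minor 7th above D: C
The 3rd = F


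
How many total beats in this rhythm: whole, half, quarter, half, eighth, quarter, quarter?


Step by step:
Beat values:
  whole = 4 beats
  half = 2 beats
  quarter = 1 beat
  half = 2 beats
  eighth = 0.5 beats
  quarter = 1 beat
  quarter = 1 beat
Sum = 4 + 2 + 1 + 2 + 0.5 + 1 + 1
= 11.5 beats


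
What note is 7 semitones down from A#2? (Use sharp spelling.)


A#2: chromatic position 10 in octave 2 → absolute = 2×12 + 10 = 34
Transpose down 7: 34 - 7 = 27
27 = 2×12 + 3 → D# in octave 2
Result = D#2


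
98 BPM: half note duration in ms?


Working:
One quarter-note beat = 60000 / BPM = 60000 / 98 ms
Half note = 2 × quarter note
Duration = 2 × 60000 / 98 = 120000 / 98
= 1224.5 ms


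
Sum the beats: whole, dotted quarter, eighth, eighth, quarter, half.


Step by step:
Beat values:
  whole = 4 beats
  dotted quarter = 1.5 beats
  eighth = 0.5 beats
  eighth = 0.5 beats
  quarter = 1 beat
  half = 2 beats
Sum = 4 + 1.5 + 0.5 + 0.5 + 1 + 2
= 9.5 beats


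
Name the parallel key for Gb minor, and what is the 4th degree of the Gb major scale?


Parallel keys share the same tonic but differ in mode
Gb minor → parallel is Gb major
Gb major scale: Gb Ab Bb Cb Db Eb F
= Gb major; 4th degree = Cb


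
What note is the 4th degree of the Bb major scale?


Working:
Major scale pattern: W-W-H-W-W-W-H (2-2-1-2-2-2-1 semitones)
Starting from Bb:
  Bb + 2 semitones → C
  C + 2 semitones → D
  D + 1 semitone → Eb
  Eb + 2 semitones → F
  F + 2 semitones → G
  G + 2 semitones → A
  A + 1 semitone → Bb
Scale: Bb C D Eb F G A
Degree 4 = Eb


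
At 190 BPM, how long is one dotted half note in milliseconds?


Step by step:
One quarter-note beat = 60000 / BPM = 60000 / 190 ms
Dotted half note = 3 × quarter note
Duration = 3 × 60000 / 190 = 180000 / 190
= 947.4 ms


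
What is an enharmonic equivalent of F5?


Working:
Enharmonic notes sound the same pitch but are spelled with different letter names
F and Gbb name the same pitch class
= Gbb5


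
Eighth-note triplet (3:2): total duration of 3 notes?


Triplet: 3 notes occupy the space of 2 eighth notes
Space = 2 × 1/2 = 1 beat
Each triplet note = 1 / 3 = 1/3 beats
3 notes = 3 × 1/3 = 1
= 1 beat


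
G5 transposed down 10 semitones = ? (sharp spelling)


Reasoning:
G5: chromatic position 7 in octave 5 → absolute = 5×12 + 7 = 67
Transpose down 10: 67 - 10 = 57
57 = 4×12 + 9 → A in octave 4
Result = A4


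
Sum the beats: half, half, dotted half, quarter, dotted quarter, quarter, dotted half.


Let's work it out.
Beat values:
  half = 2 beats
  half = 2 beats
  dotted half = 3 beats
  quarter = 1 beat
  dotted quarter = 1.5 beats
  quarter = 1 beat
  dotted half = 3 beats
Sum = 2 + 2 + 3 + 1 + 1.5 + 1 + 3
= 13.5 beats


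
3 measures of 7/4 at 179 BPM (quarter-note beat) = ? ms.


Working:
Quarter-note beat duration = 60000 / 179 ms
Beats per measure (7/4) = 7
One measure = 7 × 60000 / 179 = 420000 / 179 ms
3 measures = 3 × 420000 / 179 = 1260000 / 179
= 7039.1 ms


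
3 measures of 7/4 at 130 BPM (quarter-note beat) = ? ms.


Reasoning:
Quarter-note beat duration = 60000 / 130 ms
Beats per measure (7/4) = 7
One measure = 7 × 60000 / 130 = 420000 / 130 ms
3 measures = 3 × 420000 / 130 = 1260000 / 130
= 9692.3 ms


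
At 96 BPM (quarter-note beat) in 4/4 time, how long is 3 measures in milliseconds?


Let's work it out.
Quarter-note beat duration = 60000 / 96 ms
Beats per measure (4/4) = 4
One measure = 4 × 60000 / 96 = 240000 / 96 ms
3 measures = 3 × 240000 / 96 = 720000 / 96
= 7500.0 ms


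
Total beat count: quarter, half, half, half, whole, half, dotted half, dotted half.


Step by step:
Beat values:
  quarter = 1 beat
  half = 2 beats
  half = 2 beats
  half = 2 beats
  whole = 4 beats
  half = 2 beats
  dotted half = 3 beats
  dotted half = 3 beats
Sum = 1 + 2 + 2 + 2 + 4 + 2 + 3 + 3
= 19 beats


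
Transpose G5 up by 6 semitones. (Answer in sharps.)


Let's work it out.
G5: chromatic position 7 in octave 5 → absolute = 5×12 + 7 = 67
Transpose up 6: 67 + 6 = 73
73 = 6×12 + 1 → C# in octave 6
Result = C#6


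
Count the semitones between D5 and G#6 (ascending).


Solution.
Absolute semitone position = octave×12 + chromatic position
D5: 5×12 + 2 = 62
G#6: 6×12 + 8 = 80
Difference = 80 - 62 = 18
= 18 semitones


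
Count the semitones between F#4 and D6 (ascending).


Working:
Absolute semitone position = octave×12 + chromatic position
F#4: 4×12 + 6 = 54
D6: 6×12 + 2 = 74
Difference = 74 - 54 = 20
= 20 semitones


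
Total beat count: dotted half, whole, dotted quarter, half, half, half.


Working:
Beat values:
  dotted half = 3 beats
  whole = 4 beats
  dotted quarter = 1.5 beats
  half = 2 beats
  half = 2 beats
  half = 2 beats
Sum = 3 + 4 + 1.5 + 2 + 2 + 2
= 14.5 beats


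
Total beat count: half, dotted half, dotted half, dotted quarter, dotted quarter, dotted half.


Solution.
Beat values:
  half = 2 beats
  dotted half = 3 beats
  dotted half = 3 beats
  dotted quarter = 1.5 beats
  dotted quarter = 1.5 beats
  dotted half = 3 beats
Sum = 2 + 3 + 3 + 1.5 + 1.5 + 3
= 14 beats


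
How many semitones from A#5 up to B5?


Let's work it out.
Absolute semitone position = octave×12 + chromatic position
A#5: 5×12 + 10 = 70
B5: 5×12 + 11 = 71
Difference = 71 - 70 = 1
= 1 semitone


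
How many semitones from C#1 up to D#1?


Absolute semitone position = octave×12 + chromatic position
C#1: 1×12 + 1 = 13
D#1: 1×12 + 3 = 15
Difference = 15 - 13 = 2
= 2 semitones


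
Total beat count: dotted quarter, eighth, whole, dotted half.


Reasoning:
Beat values:
  dotted quarter = 1.5 beats
  eighth = 0.5 beats
  whole = 4 beats
  dotted half = 3 beats
Sum = 1.5 + 0.5 + 4 + 3
= 9 beats


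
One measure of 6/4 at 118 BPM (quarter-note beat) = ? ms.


Working:
Quarter-note beat duration = 60000 / 118 ms
Beats per measure (6/4) = 6
One measure = 6 × 60000 / 118 = 360000 / 118 ms
= 3050.8 ms


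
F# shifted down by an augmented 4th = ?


Solution.
augmented 4th: 4 letter names, 6 semitones
Letter: F - 3 → C
Pitch: F# - 6 semitones, spelled as a C → C
= C


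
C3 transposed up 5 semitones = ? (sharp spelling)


C3: chromatic position 0 in octave 3 → absolute = 3×12 + 0 = 36
Transpose up 5: 36 + 5 = 41
41 = 3×12 + 5 → F in octave 3
Result = F3


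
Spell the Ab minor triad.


Solution.
Minor triad = root + minor 3rd (3 semitones) + perfect 5th (7 semitones)
A triad on Ab stacks thirds, so the chord tones use letter names A-C-E
Root: Ab
Minor 3rd above Ab: Cb
Perfect 5th above Ab: Eb
Chord = Ab Cb Eb


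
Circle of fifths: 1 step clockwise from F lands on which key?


Step by step:
Each clockwise step on the circle of fifths moves up a perfect 5th
From F: F → C
= C


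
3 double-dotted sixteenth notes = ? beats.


Reasoning:
Base sixteenth note = 1/4 beats
Dot 1 adds half the previous value: +1/8
Dot 2 adds half the previous value: +1/16
One double-dotted sixteenth = 1/4 + 1/8 + 1/16 = 7/16
3 of them = 3 × 7/16 = 21/16
= 21/16 beats


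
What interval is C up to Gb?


Reasoning:
Letter names: C → G spans 5 letter names → a 5th
Semitones: C → Gb = 6 half-steps
A 5th of 6 semitones is a diminished 5th
= diminished 5th


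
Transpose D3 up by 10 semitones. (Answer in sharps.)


Reasoning:
D3: chromatic position 2 in octave 3 → absolute = 3×12 + 2 = 38
Transpose up 10: 38 + 10 = 48
48 = 4×12 + 0 → C in octave 4
Result = C4


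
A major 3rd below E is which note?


Step by step:
A 3rd spans 3 letter names, so from E we land on C
A major 3rd = 4 semitones below E
Spell C at that pitch: C
= C


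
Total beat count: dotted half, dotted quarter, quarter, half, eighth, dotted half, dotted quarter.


Beat values:
  dotted half = 3 beats
  dotted quarter = 1.5 beats
  quarter = 1 beat
  half = 2 beats
  eighth = 0.5 beats
  dotted half = 3 beats
  dotted quarter = 1.5 beats
Sum = 3 + 1.5 + 1 + 2 + 0.5 + 3 + 1.5
= 12.5 beats


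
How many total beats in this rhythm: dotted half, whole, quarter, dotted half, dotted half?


Solution.
Beat values:
  dotted half = 3 beats
  whole = 4 beats
  quarter = 1 beat
  dotted half = 3 beats
  dotted half = 3 beats
Sum = 3 + 4 + 1 + 3 + 3
= 14 beats


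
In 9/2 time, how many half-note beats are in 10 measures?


Working:
Time signature 9/2: the bottom number 2 means the half note gets one count
The top number 9 means 9 half-note beats per measure
Total = 9 × 10 measures
= 90 half-note beats


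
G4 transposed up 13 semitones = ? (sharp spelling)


Solution.
G4: chromatic position 7 in octave 4 → absolute = 4×12 + 7 = 55
Transpose up 13: 55 + 13 = 68
68 = 5×12 + 8 → G# in octave 5
Result = G#5


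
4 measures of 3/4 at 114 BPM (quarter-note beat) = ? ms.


Step by step:
Quarter-note beat duration = 60000 / 114 ms
Beats per measure (3/4) = 3
One measure = 3 × 60000 / 114 = 180000 / 114 ms
4 measures = 4 × 180000 / 114 = 720000 / 114
= 6315.8 ms


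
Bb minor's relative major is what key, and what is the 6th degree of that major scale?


Reasoning:
The relative major shares the key signature and is a minor 3rd above the minor tonic
A minor 3rd above Bb is Db
→ relative major of Bb minor is Db major
Db major scale: Db Eb F Gb Ab Bb C
= Db major; 6th degree = Bb


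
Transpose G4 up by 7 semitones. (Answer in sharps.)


Let's work it out.
G4: chromatic position 7 in octave 4 → absolute = 4×12 + 7 = 55
Transpose up 7: 55 + 7 = 62
62 = 5×12 + 2 → D in octave 5
Result = D5


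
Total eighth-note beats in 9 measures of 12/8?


Time signature 12/8: the bottom number 8 means the eighth note gets one count
The top number 12 means 12 eighth-note beats per measure
Total = 12 × 9 measures
= 108 eighth-note beats


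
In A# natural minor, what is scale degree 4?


Natural minor scale pattern: W-H-W-W-H-W-W (2-1-2-2-1-2-2 semitones)
Starting from A#:
  A# + 2 semitones → B#
  B# + 1 semitone → C#
  C# + 2 semitones → D#
  D# + 2 semitones → E#
  E# + 1 semitone → F#
  F# + 2 semitones → G#
  G# + 2 semitones → A#
Scale: A# B# C# D# E# F# G#
Degree 4 = D#


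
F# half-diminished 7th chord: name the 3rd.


Half-diminished 7th chord = root + minor 3rd + diminished 5th + minor 7th
Seventh chords stack in thirds, so the letter names are F-A-C-E
Root: F#
Minor 3rd above F#: A
Diminished 5th above F#: C
Minor 7th above F#: E
The 3rd = A


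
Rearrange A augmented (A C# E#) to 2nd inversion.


Step by step:
Root position: A C# E#
2nd inversion: move root and 3rd up an octave
Bass note: E#
Notes (bottom to top) = E# A C#


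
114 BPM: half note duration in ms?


Working:
One quarter-note beat = 60000 / BPM = 60000 / 114 ms
Half note = 2 × quarter note
Duration = 2 × 60000 / 114 = 120000 / 114
= 1052.6 ms


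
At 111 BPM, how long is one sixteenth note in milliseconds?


One quarter-note beat = 60000 / BPM = 60000 / 111 ms
Sixteenth note = 1/4 × quarter note
Duration = 1/4 × 60000 / 111 = 15000 / 111
= 135.1 ms


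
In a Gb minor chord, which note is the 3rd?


Let's work it out.
Minor triad = root + minor 3rd (3 semitones) + perfect 5th (7 semitones)
A triad on Gb stacks thirds, so the chord tones use letter names G-B-D
Root: Gb
Minor 3rd above Gb: Bbb
Perfect 5th above Gb: Db
The 3rd = Bbb


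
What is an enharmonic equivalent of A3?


Enharmonic notes sound the same pitch but are spelled with different letter names
A and Bbb name the same pitch class
= Bbb3


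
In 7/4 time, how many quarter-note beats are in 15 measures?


Solution.
Time signature 7/4: the bottom number 4 means the quarter note gets one count
The top number 7 means 7 quarter-note beats per measure
Total = 7 × 15 measures
= 105 quarter-note beats


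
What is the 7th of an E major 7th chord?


Major 7th chord = root + major 3rd + perfect 5th + major 7th
Seventh chords stack in thirds, so the letter names are E-G-B-D
Root: E
Major 3rd above E: G#
Perfect 5th above E: B
Major 7th above E: D#
The 7th = D#


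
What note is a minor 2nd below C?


Reasoning:
A 2nd spans 2 letter names, so from C we land on B
A minor 2nd = 1 semitone below C
Spell B at that pitch: B
= B


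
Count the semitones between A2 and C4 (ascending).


Absolute semitone position = octave×12 + chromatic position
A2: 2×12 + 9 = 33
C4: 4×12 + 0 = 48
Difference = 48 - 33 = 15
= 15 semitones


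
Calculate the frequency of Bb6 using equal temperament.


Reasoning:
f = 440 × 2^(n/12) where n = semitones from A4
Bb6: 25 semitones from A4
f = 440 × 2^(25/12)
f = 1864.66 Hz


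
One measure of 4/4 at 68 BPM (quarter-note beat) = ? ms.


Quarter-note beat duration = 60000 / 68 ms
Beats per measure (4/4) = 4
One measure = 4 × 60000 / 68 = 240000 / 68 ms
= 3529.4 ms


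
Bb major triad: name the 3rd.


Major triad = root + major 3rd (4 semitones) + perfect 5th (7 semitones)
A triad on Bb stacks thirds, so the chord tones use letter names B-D-F
Root: Bb
Major 3rd above Bb: D
Perfect 5th above Bb: F
The 3rd = D


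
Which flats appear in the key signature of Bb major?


Reasoning:
Flat major keys: C(0), F(1), Bb(2), Eb(3), Ab(4), Db(5), Gb(6), Cb(7)
Bb major has 2 flats
Order of flats: Bb Eb Ab Db Gb Cb Fb → first 2: Bb, Eb
= Bb, Eb


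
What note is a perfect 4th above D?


A 4th spans 4 letter names, so from D we land on G
A perfect 4th = 5 semitones above D
Spell G at that pitch: G
= G


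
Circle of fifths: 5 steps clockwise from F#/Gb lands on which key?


Each clockwise step on the circle of fifths moves up a perfect 5th
From F#/Gb: F#/Gb → Db → Ab → Eb → Bb → F
= F


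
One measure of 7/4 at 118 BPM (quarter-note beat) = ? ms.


Solution.
Quarter-note beat duration = 60000 / 118 ms
Beats per measure (7/4) = 7
One measure = 7 × 60000 / 118 = 420000 / 118 ms
= 3559.3 ms


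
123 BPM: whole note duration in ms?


Step by step:
One quarter-note beat = 60000 / BPM = 60000 / 123 ms
Whole note = 4 × quarter note
Duration = 4 × 60000 / 123 = 240000 / 123
= 1951.2 ms


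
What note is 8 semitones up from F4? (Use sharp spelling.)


F4: chromatic position 5 in octave 4 → absolute = 4×12 + 5 = 53
Transpose up 8: 53 + 8 = 61
61 = 5×12 + 1 → C# in octave 5
Result = C#5


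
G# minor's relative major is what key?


The relative major shares the key signature and is a minor 3rd above the minor tonic
A minor 3rd above G# is B
→ relative major of G# minor is B major
= B major


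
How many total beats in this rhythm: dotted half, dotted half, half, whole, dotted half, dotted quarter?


Reasoning:
Beat values:
  dotted half = 3 beats
  dotted half = 3 beats
  half = 2 beats
  whole = 4 beats
  dotted half = 3 beats
  dotted quarter = 1.5 beats
Sum = 3 + 3 + 2 + 4 + 3 + 1.5
= 16.5 beats


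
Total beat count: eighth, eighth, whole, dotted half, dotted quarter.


Reasoning:
Beat values:
  eighth = 0.5 beats
  eighth = 0.5 beats
  whole = 4 beats
  dotted half = 3 beats
  dotted quarter = 1.5 beats
Sum = 0.5 + 0.5 + 4 + 3 + 1.5
= 9.5 beats


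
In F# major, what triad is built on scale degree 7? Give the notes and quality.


Step by step:
F# major scale: F# G# A# B C# D# E#
Diatonic triad on degree 7 stacks scale notes 7, 2, 4: E# G# B
E#→G# = 3 semitones; E#→B = 6 semitones → diminished triad
= E# G# B (diminished)


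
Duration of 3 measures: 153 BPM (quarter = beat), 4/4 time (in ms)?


Solution.
Quarter-note beat duration = 60000 / 153 ms
Beats per measure (4/4) = 4
One measure = 4 × 60000 / 153 = 240000 / 153 ms
3 measures = 3 × 240000 / 153 = 720000 / 153
= 4705.9 ms


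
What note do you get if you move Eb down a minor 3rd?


Step by step:
minor 3rd: 3 letter names, 3 semitones
Letter: E - 2 → C
Pitch: Eb - 3 semitones, spelled as a C → C
= C


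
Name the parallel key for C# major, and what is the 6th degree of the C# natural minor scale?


Solution.
Parallel keys share the same tonic but differ in mode
C# major → parallel is C# minor
C# natural minor scale: C# D# E F# G# A B
= C# minor; 6th degree = A


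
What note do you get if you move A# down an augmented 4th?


Solution.
augmented 4th: 4 letter names, 6 semitones
Letter: A - 3 → E
Pitch: A# - 6 semitones, spelled as an E → E
= E


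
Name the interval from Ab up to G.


Step by step:
Letter names: A → G spans 7 letter names → a 7th
Semitones: Ab → G = 11 half-steps
A 7th of 11 semitones is a major 7th
= major 7th


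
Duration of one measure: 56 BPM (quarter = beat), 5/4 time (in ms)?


Let's work it out.
Quarter-note beat duration = 60000 / 56 ms
Beats per measure (5/4) = 5
One measure = 5 × 60000 / 56 = 300000 / 56 ms
= 5357.1 ms


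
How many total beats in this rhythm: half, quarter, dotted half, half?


Beat values:
  half = 2 beats
  quarter = 1 beat
  dotted half = 3 beats
  half = 2 beats
Sum = 2 + 1 + 3 + 2
= 8 beats


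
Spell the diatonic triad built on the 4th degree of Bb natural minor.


Bb natural minor scale: Bb C Db Eb F Gb Ab
Diatonic triad on degree 4 stacks scale notes 4, 6, 1: Eb Gb Bb
Eb→Gb = 3 semitones; Eb→Bb = 7 semitones → minor triad
= Eb Gb Bb (minor)


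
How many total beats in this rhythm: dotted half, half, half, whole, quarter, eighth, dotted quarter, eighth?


Step by step:
Beat values:
  dotted half = 3 beats
  half = 2 beats
  half = 2 beats
  whole = 4 beats
  quarter = 1 beat
  eighth = 0.5 beats
  dotted quarter = 1.5 beats
  eighth = 0.5 beats
Sum = 3 + 2 + 2 + 4 + 1 + 0.5 + 1.5 + 0.5
= 14.5 beats


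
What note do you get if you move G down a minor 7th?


Working:
minor 7th: 7 letter names, 10 semitones
Letter: G - 6 → A
Pitch: G - 10 semitones, spelled as an A → A
= A


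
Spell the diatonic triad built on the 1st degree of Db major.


Working:
Db major scale: Db Eb F Gb Ab Bb C
Diatonic triad on degree 1 stacks scale notes 1, 3, 5: Db F Ab
Db→F = 4 semitones; Db→Ab = 7 semitones → major triad
= Db F Ab (major)


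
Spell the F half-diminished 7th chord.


Let's work it out.
Half-diminished 7th chord = root + minor 3rd + diminished 5th + minor 7th
Seventh chords stack in thirds, so the letter names are F-A-C-E
Root: F
Minor 3rd above F: Ab
Diminished 5th above F: Cb
Minor 7th above F: Eb
Chord = F Ab Cb Eb


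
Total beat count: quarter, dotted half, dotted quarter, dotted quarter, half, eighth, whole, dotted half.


Step by step:
Beat values:
  quarter = 1 beat
  dotted half = 3 beats
  dotted quarter = 1.5 beats
  dotted quarter = 1.5 beats
  half = 2 beats
  eighth = 0.5 beats
  whole = 4 beats
  dotted half = 3 beats
Sum = 1 + 3 + 1.5 + 1.5 + 2 + 0.5 + 4 + 3
= 16.5 beats


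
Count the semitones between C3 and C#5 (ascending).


Working:
Absolute semitone position = octave×12 + chromatic position
C3: 3×12 + 0 = 36
C#5: 5×12 + 1 = 61
Difference = 61 - 36 = 25
= 25 semitones


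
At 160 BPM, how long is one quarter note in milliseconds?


Solution.
One quarter-note beat = 60000 / BPM = 60000 / 160 ms
Duration = 60000 / 160
= 375.0 ms


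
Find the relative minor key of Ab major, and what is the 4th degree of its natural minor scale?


Step by step:
The relative minor shares the major's key signature and starts on its 6th degree
6th degree = a major 6th above the tonic; a major 6th above Ab is F
→ relative minor of Ab major is F minor
F natural minor scale: F G Ab Bb C Db Eb
= F minor; 4th degree = Bb


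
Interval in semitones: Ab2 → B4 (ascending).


Let's work it out.
Absolute semitone position = octave×12 + chromatic position
Ab2: 2×12 + 8 = 32
B4: 4×12 + 11 = 59
Difference = 59 - 32 = 27
= 27 semitones


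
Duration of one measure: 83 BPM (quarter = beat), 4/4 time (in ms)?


Let's work it out.
Quarter-note beat duration = 60000 / 83 ms
Beats per measure (4/4) = 4
One measure = 4 × 60000 / 83 = 240000 / 83 ms
= 2891.6 ms


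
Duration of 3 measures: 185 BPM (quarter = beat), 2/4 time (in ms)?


Working:
Quarter-note beat duration = 60000 / 185 ms
Beats per measure (2/4) = 2
One measure = 2 × 60000 / 185 = 120000 / 185 ms
3 measures = 3 × 120000 / 185 = 360000 / 185
= 1945.9 ms


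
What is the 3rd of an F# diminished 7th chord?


Reasoning:
Diminished 7th chord = root + minor 3rd + diminished 5th + diminished 7th
Seventh chords stack in thirds, so the letter names are F-A-C-E
Root: F#
Minor 3rd above F#: A
Diminished 5th above F#: C
Diminished 7th above F#: Eb
The 3rd = A


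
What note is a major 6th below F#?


Step by step:
A 6th spans 6 letter names, so from F we land on A
A major 6th = 9 semitones below F#
Spell A at that pitch: A
= A


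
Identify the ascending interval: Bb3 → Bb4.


Let's work it out.
Letter names: B → B spans 8 letter names → an octave
Semitones: Bb3 → Bb4 = 12 half-steps
An octave of 12 semitones is a perfect octave
= perfect octave


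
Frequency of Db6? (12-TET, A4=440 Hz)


Solution.
f = 440 × 2^(n/12) where n = semitones from A4
Db6: 16 semitones from A4
f = 440 × 2^(16/12)
f = 1108.73 Hz


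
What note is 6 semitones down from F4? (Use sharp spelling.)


Let's work it out.
F4: chromatic position 5 in octave 4 → absolute = 4×12 + 5 = 53
Transpose down 6: 53 - 6 = 47
47 = 3×12 + 11 → B in octave 3
Result = B3


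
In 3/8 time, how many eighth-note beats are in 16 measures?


Working:
Time signature 3/8: the bottom number 8 means the eighth note gets one count
The top number 3 means 3 eighth-note beats per measure
Total = 3 × 16 measures
= 48 eighth-note beats


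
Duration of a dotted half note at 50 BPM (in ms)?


Working:
One quarter-note beat = 60000 / BPM = 60000 / 50 ms
Dotted half note = 3 × quarter note
Duration = 3 × 60000 / 50 = 180000 / 50
= 3600.0 ms


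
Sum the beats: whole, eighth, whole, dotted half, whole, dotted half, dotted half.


Working:
Beat values:
  whole = 4 beats
  eighth = 0.5 beats
  whole = 4 beats
  dotted half = 3 beats
  whole = 4 beats
  dotted half = 3 beats
  dotted half = 3 beats
Sum = 4 + 0.5 + 4 + 3 + 4 + 3 + 3
= 21.5 beats


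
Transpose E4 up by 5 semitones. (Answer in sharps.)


Step by step:
E4: chromatic position 4 in octave 4 → absolute = 4×12 + 4 = 52
Transpose up 5: 52 + 5 = 57
57 = 4×12 + 9 → A in octave 4
Result = A4


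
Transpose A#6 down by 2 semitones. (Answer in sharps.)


Solution.
A#6: chromatic position 10 in octave 6 → absolute = 6×12 + 10 = 82
Transpose down 2: 82 - 2 = 80
80 = 6×12 + 8 → G# in octave 6
Result = G#6


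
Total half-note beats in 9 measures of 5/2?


Time signature 5/2: the bottom number 2 means the half note gets one count
The top number 5 means 5 half-note beats per measure
Total = 5 × 9 measures
= 45 half-note beats


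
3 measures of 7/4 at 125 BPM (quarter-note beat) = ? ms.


Step by step:
Quarter-note beat duration = 60000 / 125 ms
Beats per measure (7/4) = 7
One measure = 7 × 60000 / 125 = 420000 / 125 ms
3 measures = 3 × 420000 / 125 = 1260000 / 125
= 10080.0 ms
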